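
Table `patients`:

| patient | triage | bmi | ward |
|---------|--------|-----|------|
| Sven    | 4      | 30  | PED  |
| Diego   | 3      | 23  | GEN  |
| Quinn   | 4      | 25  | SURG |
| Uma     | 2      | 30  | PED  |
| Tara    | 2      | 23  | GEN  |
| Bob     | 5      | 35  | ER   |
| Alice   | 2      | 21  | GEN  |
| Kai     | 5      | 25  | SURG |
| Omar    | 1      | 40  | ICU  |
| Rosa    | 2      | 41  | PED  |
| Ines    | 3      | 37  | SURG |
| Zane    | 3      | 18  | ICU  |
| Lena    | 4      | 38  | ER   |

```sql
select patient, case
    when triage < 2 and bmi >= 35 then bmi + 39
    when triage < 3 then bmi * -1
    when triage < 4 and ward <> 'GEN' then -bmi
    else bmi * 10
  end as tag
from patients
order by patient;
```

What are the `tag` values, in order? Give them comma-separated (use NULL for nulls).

patient=Alice: triage < 3 → -21
patient=Bob: ELSE → 350
patient=Diego: ELSE → 230
patient=Ines: triage < 4 and ward <> 'GEN' → -37
patient=Kai: ELSE → 250
patient=Lena: ELSE → 380
patient=Omar: triage < 2 and bmi >= 35 → 79
patient=Quinn: ELSE → 250
patient=Rosa: triage < 3 → -41
patient=Sven: ELSE → 300
patient=Tara: triage < 3 → -23
patient=Uma: triage < 3 → -30
patient=Zane: triage < 4 and ward <> 'GEN' → -18

-21, 350, 230, -37, 250, 380, 79, 250, -41, 300, -23, -30, -18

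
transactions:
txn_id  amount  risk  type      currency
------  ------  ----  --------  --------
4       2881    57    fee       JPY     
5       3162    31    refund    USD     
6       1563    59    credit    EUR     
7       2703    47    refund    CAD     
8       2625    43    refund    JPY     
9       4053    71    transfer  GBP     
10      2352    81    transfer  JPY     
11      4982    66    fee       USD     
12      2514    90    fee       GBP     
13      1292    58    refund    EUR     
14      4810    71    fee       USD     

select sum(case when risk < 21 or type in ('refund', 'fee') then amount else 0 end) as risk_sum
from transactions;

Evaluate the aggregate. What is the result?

txn_id=4: ✓ → 2881
txn_id=5: ✓ → 3162
txn_id=6: ✗
txn_id=7: ✓ → 2703
txn_id=8: ✓ → 2625
txn_id=9: ✗
txn_id=10: ✗
txn_id=11: ✓ → 4982
txn_id=12: ✓ → 2514
txn_id=13: ✓ → 1292
txn_id=14: ✓ → 4810
risk_sum = 2881 + 3162 + 2703 + 2625 + 4982 + 2514 + 1292 + 4810 = 24969

24969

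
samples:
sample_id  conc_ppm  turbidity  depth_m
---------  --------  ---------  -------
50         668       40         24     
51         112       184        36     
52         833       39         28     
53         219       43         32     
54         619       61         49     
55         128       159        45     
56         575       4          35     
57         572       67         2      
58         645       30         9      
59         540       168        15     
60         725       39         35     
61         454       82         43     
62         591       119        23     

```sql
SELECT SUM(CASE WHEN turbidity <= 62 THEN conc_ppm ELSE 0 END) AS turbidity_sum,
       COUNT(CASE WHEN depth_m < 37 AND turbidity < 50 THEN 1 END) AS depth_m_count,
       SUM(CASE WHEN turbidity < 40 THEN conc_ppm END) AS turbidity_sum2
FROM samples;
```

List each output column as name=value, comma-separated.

[turbidity_sum: turbidity <= 62]
sample_id=50: ✓ → 668
sample_id=51: ✗
sample_id=52: ✓ → 833
sample_id=53: ✓ → 219
sample_id=54: ✓ → 619
sample_id=55: ✗
sample_id=56: ✓ → 575
sample_id=57: ✗
sample_id=58: ✓ → 645
sample_id=59: ✗
sample_id=60: ✓ → 725
sample_id=61: ✗
sample_id=62: ✗
turbidity_sum = 668 + 833 + 219 + 619 + 575 + 645 + 725 = 4284
—
[depth_m_count: depth_m < 37 AND turbidity < 50]
sample_id=50: ✓ → 1
sample_id=51: ✗
sample_id=52: ✓ → 1
sample_id=53: ✓ → 1
sample_id=54: ✗
sample_id=55: ✗
sample_id=56: ✓ → 1
sample_id=57: ✗
sample_id=58: ✓ → 1
sample_id=59: ✗
sample_id=60: ✓ → 1
sample_id=61: ✗
sample_id=62: ✗
depth_m_count = COUNT(1, 1, 1, 1, 1, 1) = 6
—
[turbidity_sum2: turbidity < 40]
sample_id=50: ✗
sample_id=51: ✗
sample_id=52: ✓ → 833
sample_id=53: ✗
sample_id=54: ✗
sample_id=55: ✗
sample_id=56: ✓ → 575
sample_id=57: ✗
sample_id=58: ✓ → 645
sample_id=59: ✗
sample_id=60: ✓ → 725
sample_id=61: ✗
sample_id=62: ✗
turbidity_sum2 = 833 + 575 + 645 + 725 = 2778

turbidity_sum=4284, depth_m_count=6, turbidity_sum2=2778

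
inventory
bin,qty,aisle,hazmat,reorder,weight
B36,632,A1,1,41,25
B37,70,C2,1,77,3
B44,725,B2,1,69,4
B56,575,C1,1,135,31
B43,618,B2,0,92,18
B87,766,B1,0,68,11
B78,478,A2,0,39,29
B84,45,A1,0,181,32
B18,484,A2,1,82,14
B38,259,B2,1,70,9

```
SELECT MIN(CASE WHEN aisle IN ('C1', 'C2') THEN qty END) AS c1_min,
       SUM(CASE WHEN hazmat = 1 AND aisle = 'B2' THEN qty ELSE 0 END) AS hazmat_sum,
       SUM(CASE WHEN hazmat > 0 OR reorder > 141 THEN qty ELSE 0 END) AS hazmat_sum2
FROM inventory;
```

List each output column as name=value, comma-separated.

[c1_min: aisle IN ('C1', 'C2')]
bin=B36: ✗
bin=B37: ✓ → 70
bin=B44: ✗
bin=B56: ✓ → 575
bin=B43: ✗
bin=B87: ✗
bin=B78: ✗
bin=B84: ✗
bin=B18: ✗
bin=B38: ✗
c1_min = MIN(70, 575) = 70
—
[hazmat_sum: hazmat = 1 AND aisle = 'B2']
bin=B36: ✗
bin=B37: ✗
bin=B44: ✓ → 725
bin=B56: ✗
bin=B43: ✗
bin=B87: ✗
bin=B78: ✗
bin=B84: ✗
bin=B18: ✗
bin=B38: ✓ → 259
hazmat_sum = 725 + 259 = 984
—
[hazmat_sum2: hazmat > 0 OR reorder > 141]
bin=B36: ✓ → 632
bin=B37: ✓ → 70
bin=B44: ✓ → 725
bin=B56: ✓ → 575
bin=B43: ✗
bin=B87: ✗
bin=B78: ✗
bin=B84: ✓ → 45
bin=B18: ✓ → 484
bin=B38: ✓ → 259
hazmat_sum2 = 632 + 70 + 725 + 575 + 45 + 484 + 259 = 2790

c1_min=70, hazmat_sum=984, hazmat_sum2=2790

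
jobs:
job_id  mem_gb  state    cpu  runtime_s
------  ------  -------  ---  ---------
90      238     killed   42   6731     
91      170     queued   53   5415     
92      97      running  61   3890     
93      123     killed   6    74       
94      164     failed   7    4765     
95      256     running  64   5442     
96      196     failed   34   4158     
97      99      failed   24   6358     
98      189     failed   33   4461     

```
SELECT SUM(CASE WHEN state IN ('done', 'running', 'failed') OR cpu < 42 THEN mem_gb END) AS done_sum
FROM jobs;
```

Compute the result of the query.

job_id=90: ✗
job_id=91: ✗
job_id=92: ✓ → 97
job_id=93: ✓ → 123
job_id=94: ✓ → 164
job_id=95: ✓ → 256
job_id=96: ✓ → 196
job_id=97: ✓ → 99
job_id=98: ✓ → 189
done_sum = 97 + 123 + 164 + 256 + 196 + 99 + 189 = 1124

1124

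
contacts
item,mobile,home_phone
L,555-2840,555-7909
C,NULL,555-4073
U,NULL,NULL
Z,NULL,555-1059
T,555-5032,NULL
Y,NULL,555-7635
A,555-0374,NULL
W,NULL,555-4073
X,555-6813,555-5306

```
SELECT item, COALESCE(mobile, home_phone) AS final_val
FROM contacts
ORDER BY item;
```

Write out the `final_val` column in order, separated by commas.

555-0374, 555-4073, 555-2840, 555-5032, NULL, 555-4073, 555-6813, 555-7635, 555-1059

item=A: mobile=555-0374 → 555-0374
item=C: mobile=NULL, home_phone=555-4073 → 555-4073
item=L: mobile=555-2840 → 555-2840
item=T: mobile=555-5032 → 555-5032
item=U: mobile=NULL, home_phone=NULL (all NULL) → NULL
item=W: mobile=NULL, home_phone=555-4073 → 555-4073
item=X: mobile=555-6813 → 555-6813
item=Y: mobile=NULL, home_phone=555-7635 → 555-7635
item=Z: mobile=NULL, home_phone=555-1059 → 555-1059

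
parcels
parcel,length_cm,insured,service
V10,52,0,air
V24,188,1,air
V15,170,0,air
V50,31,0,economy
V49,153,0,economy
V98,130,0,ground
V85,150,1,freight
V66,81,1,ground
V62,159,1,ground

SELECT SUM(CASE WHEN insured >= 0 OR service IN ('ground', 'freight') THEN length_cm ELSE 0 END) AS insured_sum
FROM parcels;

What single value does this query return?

parcel=V10: ✓ → 52
parcel=V24: ✓ → 188
parcel=V15: ✓ → 170
parcel=V50: ✓ → 31
parcel=V49: ✓ → 153
parcel=V98: ✓ → 130
parcel=V85: ✓ → 150
parcel=V66: ✓ → 81
parcel=V62: ✓ → 159
insured_sum = 52 + 188 + 170 + 31 + 153 + 130 + 150 + 81 + 159 = 1114

1114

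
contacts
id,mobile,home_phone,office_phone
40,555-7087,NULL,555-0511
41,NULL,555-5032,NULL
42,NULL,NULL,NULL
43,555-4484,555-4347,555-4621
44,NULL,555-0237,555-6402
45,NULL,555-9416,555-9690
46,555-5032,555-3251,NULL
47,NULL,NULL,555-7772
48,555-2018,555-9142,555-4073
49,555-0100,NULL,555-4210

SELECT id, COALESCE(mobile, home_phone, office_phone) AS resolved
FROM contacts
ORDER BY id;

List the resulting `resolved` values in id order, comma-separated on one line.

id=40: mobile=555-7087 → 555-7087
id=41: mobile=NULL, home_phone=555-5032 → 555-5032
id=42: mobile=NULL, home_phone=NULL, office_phone=NULL (all NULL) → NULL
id=43: mobile=555-4484 → 555-4484
id=44: mobile=NULL, home_phone=555-0237 → 555-0237
id=45: mobile=NULL, home_phone=555-9416 → 555-9416
id=46: mobile=555-5032 → 555-5032
id=47: mobile=NULL, home_phone=NULL, office_phone=555-7772 → 555-7772
id=48: mobile=555-2018 → 555-2018
id=49: mobile=555-0100 → 555-0100

555-7087, 555-5032, NULL, 555-4484, 555-0237, 555-9416, 555-5032, 555-7772, 555-2018, 555-0100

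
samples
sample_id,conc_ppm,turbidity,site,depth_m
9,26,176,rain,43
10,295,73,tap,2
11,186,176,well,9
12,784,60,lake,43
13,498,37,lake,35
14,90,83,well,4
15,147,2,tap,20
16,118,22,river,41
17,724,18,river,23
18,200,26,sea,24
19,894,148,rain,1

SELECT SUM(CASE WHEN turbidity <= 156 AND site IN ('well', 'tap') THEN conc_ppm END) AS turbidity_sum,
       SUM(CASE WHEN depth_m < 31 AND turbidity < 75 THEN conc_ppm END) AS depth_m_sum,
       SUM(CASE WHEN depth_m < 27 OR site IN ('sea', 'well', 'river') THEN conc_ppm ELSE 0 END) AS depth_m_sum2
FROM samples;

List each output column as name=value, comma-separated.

[turbidity_sum: turbidity <= 156 AND site IN ('well', 'tap')]
sample_id=9: ✗
sample_id=10: ✓ → 295
sample_id=11: ✗
sample_id=12: ✗
sample_id=13: ✗
sample_id=14: ✓ → 90
sample_id=15: ✓ → 147
sample_id=16: ✗
sample_id=17: ✗
sample_id=18: ✗
sample_id=19: ✗
turbidity_sum = 295 + 90 + 147 = 532
—
[depth_m_sum: depth_m < 31 AND turbidity < 75]
sample_id=9: ✗
sample_id=10: ✓ → 295
sample_id=11: ✗
sample_id=12: ✗
sample_id=13: ✗
sample_id=14: ✗
sample_id=15: ✓ → 147
sample_id=16: ✗
sample_id=17: ✓ → 724
sample_id=18: ✓ → 200
sample_id=19: ✗
depth_m_sum = 295 + 147 + 724 + 200 = 1366
—
[depth_m_sum2: depth_m < 27 OR site IN ('sea', 'well', 'river')]
sample_id=9: ✗
sample_id=10: ✓ → 295
sample_id=11: ✓ → 186
sample_id=12: ✗
sample_id=13: ✗
sample_id=14: ✓ → 90
sample_id=15: ✓ → 147
sample_id=16: ✓ → 118
sample_id=17: ✓ → 724
sample_id=18: ✓ → 200
sample_id=19: ✓ → 894
depth_m_sum2 = 295 + 186 + 90 + 147 + 118 + 724 + 200 + 894 = 2654

turbidity_sum=532, depth_m_sum=1366, depth_m_sum2=2654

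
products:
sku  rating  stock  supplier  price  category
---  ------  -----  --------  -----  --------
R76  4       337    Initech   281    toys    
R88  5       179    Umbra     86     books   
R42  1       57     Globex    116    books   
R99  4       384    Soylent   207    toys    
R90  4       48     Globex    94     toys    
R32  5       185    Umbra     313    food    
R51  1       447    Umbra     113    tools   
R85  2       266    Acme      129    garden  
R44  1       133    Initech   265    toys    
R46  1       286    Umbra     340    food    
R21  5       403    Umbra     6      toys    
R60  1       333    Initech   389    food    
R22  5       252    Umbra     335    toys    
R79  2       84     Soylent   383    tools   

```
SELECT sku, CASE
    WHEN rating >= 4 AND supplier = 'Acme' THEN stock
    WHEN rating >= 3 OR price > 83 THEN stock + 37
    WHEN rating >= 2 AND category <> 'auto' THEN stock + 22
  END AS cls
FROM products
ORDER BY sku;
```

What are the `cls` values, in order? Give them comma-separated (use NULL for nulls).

sku=R21: rating >= 3 OR price > 83 → 440
sku=R22: rating >= 3 OR price > 83 → 289
sku=R32: rating >= 3 OR price > 83 → 222
sku=R42: rating >= 3 OR price > 83 → 94
sku=R44: rating >= 3 OR price > 83 → 170
sku=R46: rating >= 3 OR price > 83 → 323
sku=R51: rating >= 3 OR price > 83 → 484
sku=R60: rating >= 3 OR price > 83 → 370
sku=R76: rating >= 3 OR price > 83 → 374
sku=R79: rating >= 3 OR price > 83 → 121
sku=R85: rating >= 3 OR price > 83 → 303
sku=R88: rating >= 3 OR price > 83 → 216
sku=R90: rating >= 3 OR price > 83 → 85
sku=R99: rating >= 3 OR price > 83 → 421

440, 289, 222, 94, 170, 323, 484, 370, 374, 121, 303, 216, 85, 421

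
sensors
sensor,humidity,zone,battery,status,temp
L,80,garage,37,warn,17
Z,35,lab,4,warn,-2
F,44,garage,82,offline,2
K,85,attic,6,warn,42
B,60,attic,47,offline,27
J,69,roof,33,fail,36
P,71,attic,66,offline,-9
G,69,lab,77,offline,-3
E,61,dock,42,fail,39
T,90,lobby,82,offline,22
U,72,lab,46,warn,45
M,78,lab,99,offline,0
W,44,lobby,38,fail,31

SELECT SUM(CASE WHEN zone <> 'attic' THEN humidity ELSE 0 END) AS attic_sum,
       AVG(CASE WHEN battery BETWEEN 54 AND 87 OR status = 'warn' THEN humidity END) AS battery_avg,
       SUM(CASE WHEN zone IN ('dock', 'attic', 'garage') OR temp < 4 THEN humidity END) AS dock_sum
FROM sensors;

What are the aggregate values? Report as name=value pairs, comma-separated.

[attic_sum: zone <> 'attic']
sensor=L: ✓ → 80
sensor=Z: ✓ → 35
sensor=F: ✓ → 44
sensor=K: ✗
sensor=B: ✗
sensor=J: ✓ → 69
sensor=P: ✗
sensor=G: ✓ → 69
sensor=E: ✓ → 61
sensor=T: ✓ → 90
sensor=U: ✓ → 72
sensor=M: ✓ → 78
sensor=W: ✓ → 44
attic_sum = 80 + 35 + 44 + 69 + 69 + 61 + 90 + 72 + 78 + 44 = 642
—
[battery_avg: battery BETWEEN 54 AND 87 OR status = 'warn']
sensor=L: ✓ → 80
sensor=Z: ✓ → 35
sensor=F: ✓ → 44
sensor=K: ✓ → 85
sensor=B: ✗
sensor=J: ✗
sensor=P: ✓ → 71
sensor=G: ✓ → 69
sensor=E: ✗
sensor=T: ✓ → 90
sensor=U: ✓ → 72
sensor=M: ✗
sensor=W: ✗
battery_avg = (80 + 35 + 44 + 85 + 71 + 69 + 90 + 72) / 8 = 68.25
—
[dock_sum: zone IN ('dock', 'attic', 'garage') OR temp < 4]
sensor=L: ✓ → 80
sensor=Z: ✓ → 35
sensor=F: ✓ → 44
sensor=K: ✓ → 85
sensor=B: ✓ → 60
sensor=J: ✗
sensor=P: ✓ → 71
sensor=G: ✓ → 69
sensor=E: ✓ → 61
sensor=T: ✗
sensor=U: ✗
sensor=M: ✓ → 78
sensor=W: ✗
dock_sum = 80 + 35 + 44 + 85 + 60 + 71 + 69 + 61 + 78 = 583

attic_sum=642, battery_avg=68.25, dock_sum=583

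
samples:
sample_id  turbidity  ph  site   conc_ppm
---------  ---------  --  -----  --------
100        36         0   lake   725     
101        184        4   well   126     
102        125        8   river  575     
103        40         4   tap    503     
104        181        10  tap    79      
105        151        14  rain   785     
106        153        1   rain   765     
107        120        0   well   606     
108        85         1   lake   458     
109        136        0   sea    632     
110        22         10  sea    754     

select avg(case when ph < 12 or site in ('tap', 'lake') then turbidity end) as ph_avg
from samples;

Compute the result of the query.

108.2

sample_id=100: ✓ → 36
sample_id=101: ✓ → 184
sample_id=102: ✓ → 125
sample_id=103: ✓ → 40
sample_id=104: ✓ → 181
sample_id=105: ✗
sample_id=106: ✓ → 153
sample_id=107: ✓ → 120
sample_id=108: ✓ → 85
sample_id=109: ✓ → 136
sample_id=110: ✓ → 22
ph_avg = (36 + 184 + 125 + 40 + 181 + 153 + 120 + 85 + 136 + 22) / 10 = 108.2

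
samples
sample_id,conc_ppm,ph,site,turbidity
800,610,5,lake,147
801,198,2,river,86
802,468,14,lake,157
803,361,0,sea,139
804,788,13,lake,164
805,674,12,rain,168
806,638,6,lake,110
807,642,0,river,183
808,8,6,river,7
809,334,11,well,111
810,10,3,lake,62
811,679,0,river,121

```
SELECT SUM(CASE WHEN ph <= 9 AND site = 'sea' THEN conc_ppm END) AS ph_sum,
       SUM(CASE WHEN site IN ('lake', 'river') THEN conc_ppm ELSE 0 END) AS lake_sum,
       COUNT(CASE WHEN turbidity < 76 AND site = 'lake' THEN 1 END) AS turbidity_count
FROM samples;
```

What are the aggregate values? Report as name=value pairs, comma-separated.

ph_sum=361, lake_sum=4041, turbidity_count=1

[ph_sum: ph <= 9 AND site = 'sea']
sample_id=800: ✗
sample_id=801: ✗
sample_id=802: ✗
sample_id=803: ✓ → 361
sample_id=804: ✗
sample_id=805: ✗
sample_id=806: ✗
sample_id=807: ✗
sample_id=808: ✗
sample_id=809: ✗
sample_id=810: ✗
sample_id=811: ✗
ph_sum = 361
—
[lake_sum: site IN ('lake', 'river')]
sample_id=800: ✓ → 610
sample_id=801: ✓ → 198
sample_id=802: ✓ → 468
sample_id=803: ✗
sample_id=804: ✓ → 788
sample_id=805: ✗
sample_id=806: ✓ → 638
sample_id=807: ✓ → 642
sample_id=808: ✓ → 8
sample_id=809: ✗
sample_id=810: ✓ → 10
sample_id=811: ✓ → 679
lake_sum = 610 + 198 + 468 + 788 + 638 + 642 + 8 + 10 + 679 = 4041
—
[turbidity_count: turbidity < 76 AND site = 'lake']
sample_id=800: ✗
sample_id=801: ✗
sample_id=802: ✗
sample_id=803: ✗
sample_id=804: ✗
sample_id=805: ✗
sample_id=806: ✗
sample_id=807: ✗
sample_id=808: ✗
sample_id=809: ✗
sample_id=810: ✓ → 1
sample_id=811: ✗
turbidity_count = COUNT(1) = 1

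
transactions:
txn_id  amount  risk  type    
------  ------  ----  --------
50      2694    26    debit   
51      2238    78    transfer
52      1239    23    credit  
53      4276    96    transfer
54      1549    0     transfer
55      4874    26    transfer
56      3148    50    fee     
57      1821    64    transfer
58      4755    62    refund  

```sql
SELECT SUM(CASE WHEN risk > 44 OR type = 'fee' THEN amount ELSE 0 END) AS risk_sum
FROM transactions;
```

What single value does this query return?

16238

txn_id=50: ✗
txn_id=51: ✓ → 2238
txn_id=52: ✗
txn_id=53: ✓ → 4276
txn_id=54: ✗
txn_id=55: ✗
txn_id=56: ✓ → 3148
txn_id=57: ✓ → 1821
txn_id=58: ✓ → 4755
risk_sum = 2238 + 4276 + 3148 + 1821 + 4755 = 16238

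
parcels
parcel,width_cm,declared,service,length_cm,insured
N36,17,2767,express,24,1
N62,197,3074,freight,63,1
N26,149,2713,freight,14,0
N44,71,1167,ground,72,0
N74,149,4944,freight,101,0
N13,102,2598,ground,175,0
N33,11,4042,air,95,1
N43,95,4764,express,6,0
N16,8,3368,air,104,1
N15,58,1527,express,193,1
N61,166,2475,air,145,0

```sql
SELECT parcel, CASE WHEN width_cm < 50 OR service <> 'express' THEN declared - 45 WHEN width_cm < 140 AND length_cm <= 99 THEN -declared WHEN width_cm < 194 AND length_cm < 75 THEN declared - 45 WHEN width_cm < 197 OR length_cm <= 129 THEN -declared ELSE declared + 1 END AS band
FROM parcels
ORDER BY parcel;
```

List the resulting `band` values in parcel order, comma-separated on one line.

parcel=N13: width_cm < 50 OR service <> 'express' → 2553
parcel=N15: width_cm < 197 OR length_cm <= 129 → -1527
parcel=N16: width_cm < 50 OR service <> 'express' → 3323
parcel=N26: width_cm < 50 OR service <> 'express' → 2668
parcel=N33: width_cm < 50 OR service <> 'express' → 3997
parcel=N36: width_cm < 50 OR service <> 'express' → 2722
parcel=N43: width_cm < 140 AND length_cm <= 99 → -4764
parcel=N44: width_cm < 50 OR service <> 'express' → 1122
parcel=N61: width_cm < 50 OR service <> 'express' → 2430
parcel=N62: width_cm < 50 OR service <> 'express' → 3029
parcel=N74: width_cm < 50 OR service <> 'express' → 4899

2553, -1527, 3323, 2668, 3997, 2722, -4764, 1122, 2430, 3029, 4899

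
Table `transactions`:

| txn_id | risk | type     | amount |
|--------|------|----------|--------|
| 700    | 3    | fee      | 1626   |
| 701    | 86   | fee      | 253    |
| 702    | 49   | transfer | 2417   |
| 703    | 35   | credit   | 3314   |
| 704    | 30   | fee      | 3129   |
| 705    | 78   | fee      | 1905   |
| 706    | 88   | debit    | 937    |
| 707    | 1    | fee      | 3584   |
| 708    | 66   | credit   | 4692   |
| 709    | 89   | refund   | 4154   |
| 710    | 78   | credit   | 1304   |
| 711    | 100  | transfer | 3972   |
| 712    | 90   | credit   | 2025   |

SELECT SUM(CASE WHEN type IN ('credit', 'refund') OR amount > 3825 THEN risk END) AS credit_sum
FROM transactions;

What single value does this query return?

458

txn_id=700: ✗
txn_id=701: ✗
txn_id=702: ✗
txn_id=703: ✓ → 35
txn_id=704: ✗
txn_id=705: ✗
txn_id=706: ✗
txn_id=707: ✗
txn_id=708: ✓ → 66
txn_id=709: ✓ → 89
txn_id=710: ✓ → 78
txn_id=711: ✓ → 100
txn_id=712: ✓ → 90
credit_sum = 35 + 66 + 89 + 78 + 100 + 90 = 458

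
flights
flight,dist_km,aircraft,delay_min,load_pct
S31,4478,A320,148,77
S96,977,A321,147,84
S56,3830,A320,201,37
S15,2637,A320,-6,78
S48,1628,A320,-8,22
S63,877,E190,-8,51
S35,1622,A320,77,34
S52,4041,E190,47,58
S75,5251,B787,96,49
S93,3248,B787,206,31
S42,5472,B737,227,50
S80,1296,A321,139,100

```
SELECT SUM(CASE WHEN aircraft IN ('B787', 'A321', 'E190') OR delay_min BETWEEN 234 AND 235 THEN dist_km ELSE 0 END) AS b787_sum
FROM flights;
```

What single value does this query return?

flight=S31: ✗
flight=S96: ✓ → 977
flight=S56: ✗
flight=S15: ✗
flight=S48: ✗
flight=S63: ✓ → 877
flight=S35: ✗
flight=S52: ✓ → 4041
flight=S75: ✓ → 5251
flight=S93: ✓ → 3248
flight=S42: ✗
flight=S80: ✓ → 1296
b787_sum = 977 + 877 + 4041 + 5251 + 3248 + 1296 = 15690

15690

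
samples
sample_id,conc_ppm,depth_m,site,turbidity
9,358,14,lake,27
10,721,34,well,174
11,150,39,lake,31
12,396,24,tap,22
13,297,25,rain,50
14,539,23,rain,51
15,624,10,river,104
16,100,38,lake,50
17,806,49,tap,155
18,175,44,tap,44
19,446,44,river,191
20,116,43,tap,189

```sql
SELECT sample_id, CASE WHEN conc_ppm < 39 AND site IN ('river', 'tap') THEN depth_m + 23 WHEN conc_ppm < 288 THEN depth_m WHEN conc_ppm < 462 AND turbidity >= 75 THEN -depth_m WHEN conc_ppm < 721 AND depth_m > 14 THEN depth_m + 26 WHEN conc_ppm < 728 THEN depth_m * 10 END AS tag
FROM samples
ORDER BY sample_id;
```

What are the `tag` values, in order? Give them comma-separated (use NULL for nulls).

140, 340, 39, 50, 51, 49, 100, 38, NULL, 44, -44, 43

sample_id=9: conc_ppm < 728 → 140
sample_id=10: conc_ppm < 728 → 340
sample_id=11: conc_ppm < 288 → 39
sample_id=12: conc_ppm < 721 AND depth_m > 14 → 50
sample_id=13: conc_ppm < 721 AND depth_m > 14 → 51
sample_id=14: conc_ppm < 721 AND depth_m > 14 → 49
sample_id=15: conc_ppm < 728 → 100
sample_id=16: conc_ppm < 288 → 38
sample_id=17: (no match → NULL) → NULL
sample_id=18: conc_ppm < 288 → 44
sample_id=19: conc_ppm < 462 AND turbidity >= 75 → -44
sample_id=20: conc_ppm < 288 → 43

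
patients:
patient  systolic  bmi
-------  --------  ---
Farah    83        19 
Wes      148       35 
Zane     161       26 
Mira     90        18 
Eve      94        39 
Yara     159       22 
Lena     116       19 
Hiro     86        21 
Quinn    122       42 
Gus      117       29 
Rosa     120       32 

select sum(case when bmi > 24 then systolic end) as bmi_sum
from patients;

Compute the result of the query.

patient=Farah: ✗
patient=Wes: ✓ → 148
patient=Zane: ✓ → 161
patient=Mira: ✗
patient=Eve: ✓ → 94
patient=Yara: ✗
patient=Lena: ✗
patient=Hiro: ✗
patient=Quinn: ✓ → 122
patient=Gus: ✓ → 117
patient=Rosa: ✓ → 120
bmi_sum = 148 + 161 + 94 + 122 + 117 + 120 = 762

762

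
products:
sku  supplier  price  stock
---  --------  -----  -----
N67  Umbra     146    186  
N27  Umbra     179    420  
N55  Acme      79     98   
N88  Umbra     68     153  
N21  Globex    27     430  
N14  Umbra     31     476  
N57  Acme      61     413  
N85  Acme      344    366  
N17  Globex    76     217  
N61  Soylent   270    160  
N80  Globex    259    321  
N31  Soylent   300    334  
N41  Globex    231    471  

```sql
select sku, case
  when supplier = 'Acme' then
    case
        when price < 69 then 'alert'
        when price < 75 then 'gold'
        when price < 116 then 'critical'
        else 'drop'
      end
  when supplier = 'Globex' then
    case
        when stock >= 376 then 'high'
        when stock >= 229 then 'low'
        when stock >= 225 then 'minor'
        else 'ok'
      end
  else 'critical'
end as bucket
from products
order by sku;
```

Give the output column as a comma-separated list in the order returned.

critical, ok, high, critical, critical, high, critical, alert, critical, critical, low, drop, critical

sku=N14: supplier='Umbra' → outer ELSE → critical
sku=N17: supplier='Globex' → inner[ELSE] → ok
sku=N21: supplier='Globex' → inner[stock >= 376] → high
sku=N27: supplier='Umbra' → outer ELSE → critical
sku=N31: supplier='Soylent' → outer ELSE → critical
sku=N41: supplier='Globex' → inner[stock >= 376] → high
sku=N55: supplier='Acme' → inner[price < 116] → critical
sku=N57: supplier='Acme' → inner[price < 69] → alert
sku=N61: supplier='Soylent' → outer ELSE → critical
sku=N67: supplier='Umbra' → outer ELSE → critical
sku=N80: supplier='Globex' → inner[stock >= 229] → low
sku=N85: supplier='Acme' → inner[ELSE] → drop
sku=N88: supplier='Umbra' → outer ELSE → critical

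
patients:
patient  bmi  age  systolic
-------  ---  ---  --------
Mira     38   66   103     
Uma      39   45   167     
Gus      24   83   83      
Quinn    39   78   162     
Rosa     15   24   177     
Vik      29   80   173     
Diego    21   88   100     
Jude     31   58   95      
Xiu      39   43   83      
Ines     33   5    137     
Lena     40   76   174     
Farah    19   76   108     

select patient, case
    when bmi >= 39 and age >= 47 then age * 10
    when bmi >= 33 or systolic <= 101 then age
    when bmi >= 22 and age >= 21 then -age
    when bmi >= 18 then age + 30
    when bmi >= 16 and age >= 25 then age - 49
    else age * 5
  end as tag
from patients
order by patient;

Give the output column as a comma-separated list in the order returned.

88, 106, 83, 5, 58, 760, 66, 780, 120, 45, -80, 43

patient=Diego: bmi >= 33 or systolic <= 101 → 88
patient=Farah: bmi >= 18 → 106
patient=Gus: bmi >= 33 or systolic <= 101 → 83
patient=Ines: bmi >= 33 or systolic <= 101 → 5
patient=Jude: bmi >= 33 or systolic <= 101 → 58
patient=Lena: bmi >= 39 and age >= 47 → 760
patient=Mira: bmi >= 33 or systolic <= 101 → 66
patient=Quinn: bmi >= 39 and age >= 47 → 780
patient=Rosa: ELSE → 120
patient=Uma: bmi >= 33 or systolic <= 101 → 45
patient=Vik: bmi >= 22 and age >= 21 → -80
patient=Xiu: bmi >= 33 or systolic <= 101 → 43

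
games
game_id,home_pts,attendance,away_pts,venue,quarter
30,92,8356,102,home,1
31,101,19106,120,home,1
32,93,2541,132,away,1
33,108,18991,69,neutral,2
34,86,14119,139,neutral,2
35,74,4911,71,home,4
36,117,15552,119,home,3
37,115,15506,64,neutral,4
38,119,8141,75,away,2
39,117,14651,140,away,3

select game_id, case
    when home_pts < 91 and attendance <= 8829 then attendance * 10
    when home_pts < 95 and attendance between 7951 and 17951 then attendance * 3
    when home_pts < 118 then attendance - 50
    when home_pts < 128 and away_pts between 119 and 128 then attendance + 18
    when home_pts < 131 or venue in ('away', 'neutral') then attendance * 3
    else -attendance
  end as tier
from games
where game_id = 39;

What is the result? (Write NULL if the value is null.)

game_id = 39: home_pts=117, attendance=14651, away_pts=140, venue=away, quarter=3.
home_pts < 91 and attendance <= 8829 → false
home_pts < 95 and attendance between 7951 and 17951 → false
home_pts < 118 → true → 14601

14601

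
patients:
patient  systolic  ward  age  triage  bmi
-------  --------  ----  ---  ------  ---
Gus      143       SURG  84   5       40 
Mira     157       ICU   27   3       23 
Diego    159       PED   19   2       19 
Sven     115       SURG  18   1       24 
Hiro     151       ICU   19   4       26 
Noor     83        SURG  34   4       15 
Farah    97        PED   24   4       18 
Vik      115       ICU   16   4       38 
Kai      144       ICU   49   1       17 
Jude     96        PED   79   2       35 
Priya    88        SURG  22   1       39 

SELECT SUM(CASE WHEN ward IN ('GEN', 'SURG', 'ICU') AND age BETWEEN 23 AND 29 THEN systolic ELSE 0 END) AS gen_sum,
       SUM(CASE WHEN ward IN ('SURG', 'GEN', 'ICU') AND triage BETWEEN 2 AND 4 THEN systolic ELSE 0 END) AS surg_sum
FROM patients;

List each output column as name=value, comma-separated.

[gen_sum: ward IN ('GEN', 'SURG', 'ICU') AND age BETWEEN 23 AND 29]
patient=Gus: ✗
patient=Mira: ✓ → 157
patient=Diego: ✗
patient=Sven: ✗
patient=Hiro: ✗
patient=Noor: ✗
patient=Farah: ✗
patient=Vik: ✗
patient=Kai: ✗
patient=Jude: ✗
patient=Priya: ✗
gen_sum = 157
—
[surg_sum: ward IN ('SURG', 'GEN', 'ICU') AND triage BETWEEN 2 AND 4]
patient=Gus: ✗
patient=Mira: ✓ → 157
patient=Diego: ✗
patient=Sven: ✗
patient=Hiro: ✓ → 151
patient=Noor: ✓ → 83
patient=Farah: ✗
patient=Vik: ✓ → 115
patient=Kai: ✗
patient=Jude: ✗
patient=Priya: ✗
surg_sum = 157 + 151 + 83 + 115 = 506

gen_sum=157, surg_sum=506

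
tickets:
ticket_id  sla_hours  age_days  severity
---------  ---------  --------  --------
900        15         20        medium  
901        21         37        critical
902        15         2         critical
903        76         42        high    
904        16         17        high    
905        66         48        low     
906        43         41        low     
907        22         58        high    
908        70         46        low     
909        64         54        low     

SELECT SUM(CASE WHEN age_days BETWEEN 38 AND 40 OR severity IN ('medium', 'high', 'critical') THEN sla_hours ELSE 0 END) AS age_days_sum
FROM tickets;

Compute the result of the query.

ticket_id=900: ✓ → 15
ticket_id=901: ✓ → 21
ticket_id=902: ✓ → 15
ticket_id=903: ✓ → 76
ticket_id=904: ✓ → 16
ticket_id=905: ✗
ticket_id=906: ✗
ticket_id=907: ✓ → 22
ticket_id=908: ✗
ticket_id=909: ✗
age_days_sum = 15 + 21 + 15 + 76 + 16 + 22 = 165

165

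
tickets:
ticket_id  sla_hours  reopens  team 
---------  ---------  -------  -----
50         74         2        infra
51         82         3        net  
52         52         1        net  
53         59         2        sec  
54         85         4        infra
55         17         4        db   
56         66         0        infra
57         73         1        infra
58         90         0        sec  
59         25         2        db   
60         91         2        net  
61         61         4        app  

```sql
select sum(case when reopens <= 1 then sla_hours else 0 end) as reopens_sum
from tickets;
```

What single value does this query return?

ticket_id=50: ✗
ticket_id=51: ✗
ticket_id=52: ✓ → 52
ticket_id=53: ✗
ticket_id=54: ✗
ticket_id=55: ✗
ticket_id=56: ✓ → 66
ticket_id=57: ✓ → 73
ticket_id=58: ✓ → 90
ticket_id=59: ✗
ticket_id=60: ✗
ticket_id=61: ✗
reopens_sum = 52 + 66 + 73 + 90 = 281

281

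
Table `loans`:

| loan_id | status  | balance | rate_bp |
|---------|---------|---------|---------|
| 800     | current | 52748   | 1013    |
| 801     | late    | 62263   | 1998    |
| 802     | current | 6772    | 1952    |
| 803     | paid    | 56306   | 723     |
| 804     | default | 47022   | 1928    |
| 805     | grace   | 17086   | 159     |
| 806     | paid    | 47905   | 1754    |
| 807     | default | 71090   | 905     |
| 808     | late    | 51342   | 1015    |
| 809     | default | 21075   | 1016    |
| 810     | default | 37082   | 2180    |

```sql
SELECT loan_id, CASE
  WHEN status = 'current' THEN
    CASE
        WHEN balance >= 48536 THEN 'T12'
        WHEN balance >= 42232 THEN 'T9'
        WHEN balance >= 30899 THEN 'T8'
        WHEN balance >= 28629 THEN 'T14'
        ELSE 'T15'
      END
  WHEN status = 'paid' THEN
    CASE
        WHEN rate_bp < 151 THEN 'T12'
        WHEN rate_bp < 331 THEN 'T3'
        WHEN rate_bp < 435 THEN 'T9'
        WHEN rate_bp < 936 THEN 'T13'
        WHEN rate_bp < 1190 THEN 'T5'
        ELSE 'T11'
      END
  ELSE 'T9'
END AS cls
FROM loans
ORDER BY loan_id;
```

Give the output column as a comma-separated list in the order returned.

T12, T9, T15, T13, T9, T9, T11, T9, T9, T9, T9

loan_id=800: status='current' → inner[balance >= 48536] → T12
loan_id=801: status='late' → outer ELSE → T9
loan_id=802: status='current' → inner[ELSE] → T15
loan_id=803: status='paid' → inner[rate_bp < 936] → T13
loan_id=804: status='default' → outer ELSE → T9
loan_id=805: status='grace' → outer ELSE → T9
loan_id=806: status='paid' → inner[ELSE] → T11
loan_id=807: status='default' → outer ELSE → T9
loan_id=808: status='late' → outer ELSE → T9
loan_id=809: status='default' → outer ELSE → T9
loan_id=810: status='default' → outer ELSE → T9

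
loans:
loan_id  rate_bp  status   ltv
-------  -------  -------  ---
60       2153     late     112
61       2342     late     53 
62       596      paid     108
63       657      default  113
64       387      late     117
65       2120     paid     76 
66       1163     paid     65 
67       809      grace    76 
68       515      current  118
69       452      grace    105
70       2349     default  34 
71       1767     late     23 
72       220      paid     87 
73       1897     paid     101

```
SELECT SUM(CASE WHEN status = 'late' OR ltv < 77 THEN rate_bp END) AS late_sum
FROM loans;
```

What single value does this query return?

loan_id=60: ✓ → 2153
loan_id=61: ✓ → 2342
loan_id=62: ✗
loan_id=63: ✗
loan_id=64: ✓ → 387
loan_id=65: ✓ → 2120
loan_id=66: ✓ → 1163
loan_id=67: ✓ → 809
loan_id=68: ✗
loan_id=69: ✗
loan_id=70: ✓ → 2349
loan_id=71: ✓ → 1767
loan_id=72: ✗
loan_id=73: ✗
late_sum = 2153 + 2342 + 387 + 2120 + 1163 + 809 + 2349 + 1767 = 13090

13090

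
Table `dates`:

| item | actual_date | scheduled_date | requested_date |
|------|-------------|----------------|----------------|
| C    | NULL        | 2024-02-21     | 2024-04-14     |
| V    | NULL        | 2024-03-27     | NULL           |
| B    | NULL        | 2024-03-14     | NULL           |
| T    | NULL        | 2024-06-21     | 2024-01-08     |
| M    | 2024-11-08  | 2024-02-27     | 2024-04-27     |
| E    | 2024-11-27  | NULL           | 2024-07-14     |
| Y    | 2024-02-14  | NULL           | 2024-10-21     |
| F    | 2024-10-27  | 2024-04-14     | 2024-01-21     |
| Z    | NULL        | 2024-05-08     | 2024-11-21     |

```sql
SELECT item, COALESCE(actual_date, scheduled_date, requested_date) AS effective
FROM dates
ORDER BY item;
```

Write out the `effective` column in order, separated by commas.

2024-03-14, 2024-02-21, 2024-11-27, 2024-10-27, 2024-11-08, 2024-06-21, 2024-03-27, 2024-02-14, 2024-05-08

item=B: actual_date=NULL, scheduled_date=2024-03-14 → 2024-03-14
item=C: actual_date=NULL, scheduled_date=2024-02-21 → 2024-02-21
item=E: actual_date=2024-11-27 → 2024-11-27
item=F: actual_date=2024-10-27 → 2024-10-27
item=M: actual_date=2024-11-08 → 2024-11-08
item=T: actual_date=NULL, scheduled_date=2024-06-21 → 2024-06-21
item=V: actual_date=NULL, scheduled_date=2024-03-27 → 2024-03-27
item=Y: actual_date=2024-02-14 → 2024-02-14
item=Z: actual_date=NULL, scheduled_date=2024-05-08 → 2024-05-08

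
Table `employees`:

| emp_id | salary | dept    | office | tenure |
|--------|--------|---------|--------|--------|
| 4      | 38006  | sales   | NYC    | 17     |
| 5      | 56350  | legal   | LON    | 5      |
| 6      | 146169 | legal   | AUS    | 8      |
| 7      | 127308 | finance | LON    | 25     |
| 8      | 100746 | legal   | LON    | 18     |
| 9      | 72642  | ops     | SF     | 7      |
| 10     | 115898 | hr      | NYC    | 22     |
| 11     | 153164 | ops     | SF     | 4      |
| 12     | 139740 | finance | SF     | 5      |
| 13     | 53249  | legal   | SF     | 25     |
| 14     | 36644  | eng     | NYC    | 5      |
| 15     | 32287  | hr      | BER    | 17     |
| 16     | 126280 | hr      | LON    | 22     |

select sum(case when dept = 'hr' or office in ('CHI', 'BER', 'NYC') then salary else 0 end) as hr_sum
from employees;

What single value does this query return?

349115

emp_id=4: ✓ → 38006
emp_id=5: ✗
emp_id=6: ✗
emp_id=7: ✗
emp_id=8: ✗
emp_id=9: ✗
emp_id=10: ✓ → 115898
emp_id=11: ✗
emp_id=12: ✗
emp_id=13: ✗
emp_id=14: ✓ → 36644
emp_id=15: ✓ → 32287
emp_id=16: ✓ → 126280
hr_sum = 38006 + 115898 + 36644 + 32287 + 126280 = 349115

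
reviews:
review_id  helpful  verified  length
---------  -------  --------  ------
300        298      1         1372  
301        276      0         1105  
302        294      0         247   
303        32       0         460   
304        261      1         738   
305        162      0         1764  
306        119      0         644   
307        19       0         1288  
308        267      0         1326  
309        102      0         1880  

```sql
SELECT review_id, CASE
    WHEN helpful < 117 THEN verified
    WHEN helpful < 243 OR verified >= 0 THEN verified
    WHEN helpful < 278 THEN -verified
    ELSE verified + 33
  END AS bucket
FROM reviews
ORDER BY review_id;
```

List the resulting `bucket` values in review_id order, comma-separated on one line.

review_id=300: helpful < 243 OR verified >= 0 → 1
review_id=301: helpful < 243 OR verified >= 0 → 0
review_id=302: helpful < 243 OR verified >= 0 → 0
review_id=303: helpful < 117 → 0
review_id=304: helpful < 243 OR verified >= 0 → 1
review_id=305: helpful < 243 OR verified >= 0 → 0
review_id=306: helpful < 243 OR verified >= 0 → 0
review_id=307: helpful < 117 → 0
review_id=308: helpful < 243 OR verified >= 0 → 0
review_id=309: helpful < 117 → 0

1, 0, 0, 0, 1, 0, 0, 0, 0, 0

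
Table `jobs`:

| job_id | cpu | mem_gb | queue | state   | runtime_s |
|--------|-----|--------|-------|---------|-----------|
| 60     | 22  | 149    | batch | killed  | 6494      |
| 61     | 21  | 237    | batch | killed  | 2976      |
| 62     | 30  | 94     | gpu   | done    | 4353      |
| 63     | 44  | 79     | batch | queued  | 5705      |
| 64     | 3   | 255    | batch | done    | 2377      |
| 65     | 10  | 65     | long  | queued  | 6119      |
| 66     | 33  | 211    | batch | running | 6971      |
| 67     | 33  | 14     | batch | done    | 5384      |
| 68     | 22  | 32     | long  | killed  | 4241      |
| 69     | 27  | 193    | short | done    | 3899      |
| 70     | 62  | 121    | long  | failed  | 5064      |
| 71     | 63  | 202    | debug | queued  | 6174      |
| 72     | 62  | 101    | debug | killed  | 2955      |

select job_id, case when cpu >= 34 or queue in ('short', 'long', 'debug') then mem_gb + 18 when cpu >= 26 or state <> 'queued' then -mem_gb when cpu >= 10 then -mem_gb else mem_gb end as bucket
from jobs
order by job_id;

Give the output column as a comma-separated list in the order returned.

job_id=60: cpu >= 26 or state <> 'queued' → -149
job_id=61: cpu >= 26 or state <> 'queued' → -237
job_id=62: cpu >= 26 or state <> 'queued' → -94
job_id=63: cpu >= 34 or queue in ('short', 'long', 'debug') → 97
job_id=64: cpu >= 26 or state <> 'queued' → -255
job_id=65: cpu >= 34 or queue in ('short', 'long', 'debug') → 83
job_id=66: cpu >= 26 or state <> 'queued' → -211
job_id=67: cpu >= 26 or state <> 'queued' → -14
job_id=68: cpu >= 34 or queue in ('short', 'long', 'debug') → 50
job_id=69: cpu >= 34 or queue in ('short', 'long', 'debug') → 211
job_id=70: cpu >= 34 or queue in ('short', 'long', 'debug') → 139
job_id=71: cpu >= 34 or queue in ('short', 'long', 'debug') → 220
job_id=72: cpu >= 34 or queue in ('short', 'long', 'debug') → 119

-149, -237, -94, 97, -255, 83, -211, -14, 50, 211, 139, 220, 119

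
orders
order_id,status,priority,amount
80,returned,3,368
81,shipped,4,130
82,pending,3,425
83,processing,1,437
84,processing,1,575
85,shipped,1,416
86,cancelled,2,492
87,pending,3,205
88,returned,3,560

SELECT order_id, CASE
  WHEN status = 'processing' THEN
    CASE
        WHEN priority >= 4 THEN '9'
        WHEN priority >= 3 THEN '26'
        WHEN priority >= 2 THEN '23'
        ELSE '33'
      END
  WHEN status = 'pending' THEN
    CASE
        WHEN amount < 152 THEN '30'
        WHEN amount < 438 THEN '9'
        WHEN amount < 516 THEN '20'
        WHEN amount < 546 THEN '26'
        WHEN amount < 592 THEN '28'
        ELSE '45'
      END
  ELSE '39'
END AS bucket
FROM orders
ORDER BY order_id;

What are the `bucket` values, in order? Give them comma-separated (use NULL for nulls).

order_id=80: status='returned' → outer ELSE → 39
order_id=81: status='shipped' → outer ELSE → 39
order_id=82: status='pending' → inner[amount < 438] → 9
order_id=83: status='processing' → inner[ELSE] → 33
order_id=84: status='processing' → inner[ELSE] → 33
order_id=85: status='shipped' → outer ELSE → 39
order_id=86: status='cancelled' → outer ELSE → 39
order_id=87: status='pending' → inner[amount < 438] → 9
order_id=88: status='returned' → outer ELSE → 39

39, 39, 9, 33, 33, 39, 39, 9, 39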